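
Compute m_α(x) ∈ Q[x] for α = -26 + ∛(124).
m_α(x) = x^3 + 78x^2 + 2028x + 17452

Set β = α + 26 = ∛(124), so β^3 = 124. Then (α + 26)^3 - 124 = 0, i.e. α is a root of g(x) = (x + 26)^3 - 124 = x^3 + 78x^2 + 2028x + 17452. Since g(x) = h(x + 26) where h(x) = x^3 - 124, and h is irreducible over Q (because 124 is not a perfect cube, so h has no rational root, and a monic cubic with no rational root is irreducible), g is also irreducible (irreducibility is preserved under the substitution x → x + 26). Hence m_α(x) = x^3 + 78x^2 + 2028x + 17452.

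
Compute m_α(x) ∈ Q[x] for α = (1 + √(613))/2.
m_α(x) = x^2 - x - 153

From 2α - 1 = √(613), squaring gives (2α - 1)^2 = 613, i.e. 4α^2 - 4α + 1 = 613, so α^2 - α + (1 - 613)/4 = 0. Since 613 ≡ 1 (mod 4), (1 - 613)/4 = -153 ∈ Z. The polynomial x^2 - x - 153 has discriminant 1 - 4·(-153) = 613, which is not a perfect square in Q (d = 613 is squarefree and ≠ 1), so x^2 - x - 153 is irreducible over Q. It is the minimal polynomial of α.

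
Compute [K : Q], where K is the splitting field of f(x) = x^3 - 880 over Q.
[K : Q] = 6

The roots of x^3 - 880 are ∛880, ω∛880, ω^2∛880 where ω = e^(2πi/3) is a primitive cube root of unity, so K = Q(∛880, ω). Now [Q(∛880):Q] = 3 (since 880 is not a perfect cube, x^3 - 880 is irreducible) and [Q(ω):Q] = 2. Both 2 and 3 divide [K:Q], and [K:Q] ≤ 3·2 = 6, so [K:Q] = 6. (Equivalently: Q(∛880) ⊂ R but ω ∉ R, so [K : Q(∛880)] = 2.)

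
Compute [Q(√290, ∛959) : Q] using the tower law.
[Q(√290, ∛959) : Q] = 6

Let L = Q(√290, ∛959). Since Q(√290) ⊂ L and [Q(√290):Q] = 2, the tower law gives 2 | [L:Q]. Likewise Q(∛959) ⊂ L with [Q(∛959):Q] = 3 (because 959 is not a perfect cube), so 3 | [L:Q]. As gcd(2,3) = 1, [L:Q] is divisible by 6. Conversely L is generated over Q by √290 and ∛959, so [L:Q] ≤ 2·3 = 6. Therefore [Q(√290, ∛959) : Q] = 6.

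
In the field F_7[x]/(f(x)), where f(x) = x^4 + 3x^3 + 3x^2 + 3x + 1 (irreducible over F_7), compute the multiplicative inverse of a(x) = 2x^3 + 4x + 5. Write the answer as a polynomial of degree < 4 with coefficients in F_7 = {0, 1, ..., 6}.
a(x)^(-1) ≡ 4x^3 + 2x^2 + 2x + 3 (mod f(x))

Since f is irreducible over F_7, F_7[x]/(f) is a field and a(x) ≠ 0 has an inverse. Apply the extended Euclidean algorithm to f(x) and a(x) in F_7[x]: f(x) = (4x + 5)·a(x) + (x^2 + 5x + 4);  a(x) = (2x + 4)·(x^2 + 5x + 4) + (4x + 3);  (x^2 + 5x + 4) = (2x + 5)·(4x + 3) + (3). The last nonzero remainder is the constant 3 = gcd(f, a) in F_7. Back-substituting through the division chain expresses 3 = s(x)·a(x) + t(x)·f(x) with s(x) ≡ 5x^3 + 6x^2 + 6x + 2 (mod f), so (5x^3 + 6x^2 + 6x + 2)·a(x) ≡ 3 (mod f). Multiplying by 3^(-1) ≡ 5 in F_7 gives a(x)^(-1) ≡ 5·(5x^3 + 6x^2 + 6x + 2) ≡ 4x^3 + 2x^2 + 2x + 3 (mod f). Check: (2x^3 + 4x + 5)·(4x^3 + 2x^2 + 2x + 3) = x^6 + 4x^5 + 6x^4 + 6x^3 + 4x^2 + x + 1 ≡ 1 (mod x^4 + 3x^3 + 3x^2 + 3x + 1).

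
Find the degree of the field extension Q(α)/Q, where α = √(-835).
[Q(α):Q] = 2

[Q(α):Q] equals the degree of the minimal polynomial of α. Here α^2 = -835 and x^2 + 835 is irreducible (d = -835 is squarefree, ≠ 1, hence not a square), so deg(m_α) = 2. Thus [Q(α):Q] = 2.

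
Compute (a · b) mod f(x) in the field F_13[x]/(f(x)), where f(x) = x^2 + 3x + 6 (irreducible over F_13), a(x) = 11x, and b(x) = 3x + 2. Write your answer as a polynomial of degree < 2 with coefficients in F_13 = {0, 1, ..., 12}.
a · b ≡ x + 10 (mod f(x))

Multiply in F_13[x]: a(x)·b(x) = (11x)·(3x + 2) = 7x^2 + 9x. This has degree ≥ 2, so divide by f(x) over F_13: 7x^2 + 9x = (7)·(x^2 + 3x + 6) + (x + 10). Hence a·b ≡ x + 10 (mod f). (F_13[x]/(f) is a field with 13^2 = 169 elements since f is irreducible of degree 2.)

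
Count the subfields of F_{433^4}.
F_{433^4} has 3 subfields

The subfields of F_{p^n} are exactly the fields F_{p^d} for d | n (each is the fixed field of the unique index-d subgroup of Gal(F_{p^n}/F_p) ≅ Z/nZ). The divisors of n = 4 are {1, 2, 4}, giving 3 subfields: F_{433^1}, F_{433^2}, F_{433^4}.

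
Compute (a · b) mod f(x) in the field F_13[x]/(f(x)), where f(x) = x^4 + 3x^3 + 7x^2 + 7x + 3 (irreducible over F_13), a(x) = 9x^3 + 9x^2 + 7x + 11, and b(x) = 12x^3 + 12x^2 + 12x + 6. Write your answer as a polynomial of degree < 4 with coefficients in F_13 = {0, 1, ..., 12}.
a · b ≡ 7x^3 + x^2 + 5x + 7 (mod f(x))

Multiply in F_13[x]: a(x)·b(x) = (9x^3 + 9x^2 + 7x + 11)·(12x^3 + 12x^2 + 12x + 6) = 4x^6 + 8x^5 + x^4 + x^3 + 10x^2 + 5x + 1. This has degree ≥ 4, so divide by f(x) over F_13: 4x^6 + 8x^5 + x^4 + x^3 + 10x^2 + 5x + 1 = (4x^2 + 9x + 11)·(x^4 + 3x^3 + 7x^2 + 7x + 3) + (7x^3 + x^2 + 5x + 7). Hence a·b ≡ 7x^3 + x^2 + 5x + 7 (mod f). (F_13[x]/(f) is a field with 13^4 = 28561 elements since f is irreducible of degree 4.)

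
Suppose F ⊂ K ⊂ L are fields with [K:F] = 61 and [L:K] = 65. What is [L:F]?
[L:F] = 3965

The tower law says that for any tower of field extensions F ⊂ K ⊂ L with finite degrees, [L:F] = [L:K] · [K:F]. Here this gives [L:F] = 65 · 61 = 3965.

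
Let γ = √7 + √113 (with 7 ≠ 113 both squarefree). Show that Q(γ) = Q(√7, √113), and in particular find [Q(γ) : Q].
[Q(γ) : Q] = 4 (equivalently, Q(γ) = Q(√7, √113))

Obviously Q(γ) ⊆ Q(√7, √113), and [Q(√7, √113):Q] = 4 (since 7, 113 are distinct squarefree integers > 1 with 791 not a perfect square). To show equality we compute the minimal polynomial of γ. From γ = √7 + √113: γ^2 = 7 + 2√(791) + 113 = 120 + 2√(791), so γ^2 - 120 = 2√(791); squaring, (γ^2 - 120)^2 = 4·791, i.e. γ^4 - 240γ^2 + 14400 - 3164 = 0, i.e. γ^4 - 240γ^2 + 11236 = 0. So γ is a root of x^4 - 240x^2 + 11236. This polynomial is irreducible over Q: it has no rational root (each ±√7 ± √113 is irrational), and any factorization into two quadratics over Q would force √(791) ∈ Q (pairing opposite roots) or √7, √113 ∈ Q (other pairings), all impossible. Hence [Q(γ):Q] = 4 = [Q(√7, √113):Q], so Q(γ) = Q(√7, √113).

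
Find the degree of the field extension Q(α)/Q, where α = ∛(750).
[Q(α):Q] = 3

The minimal polynomial of α is x^3 - 750, irreducible over Q since 750 is not a perfect cube (so x^3 - 750 has no rational root). Hence [Q(α):Q] = deg(m_α) = 3.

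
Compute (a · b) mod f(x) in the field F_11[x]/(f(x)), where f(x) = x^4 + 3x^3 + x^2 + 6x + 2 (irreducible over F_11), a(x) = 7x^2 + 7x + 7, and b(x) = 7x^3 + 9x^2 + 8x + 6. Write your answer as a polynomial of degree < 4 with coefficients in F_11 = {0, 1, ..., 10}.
a · b ≡ 4x^3 + x^2 + x + 2 (mod f(x))

Multiply in F_11[x]: a(x)·b(x) = (7x^2 + 7x + 7)·(7x^3 + 9x^2 + 8x + 6) = 5x^5 + 2x^4 + 3x^3 + 7x^2 + 10x + 9. This has degree ≥ 4, so divide by f(x) over F_11: 5x^5 + 2x^4 + 3x^3 + 7x^2 + 10x + 9 = (5x + 9)·(x^4 + 3x^3 + x^2 + 6x + 2) + (4x^3 + x^2 + x + 2). Hence a·b ≡ 4x^3 + x^2 + x + 2 (mod f). (F_11[x]/(f) is a field with 11^4 = 14641 elements since f is irreducible of degree 4.)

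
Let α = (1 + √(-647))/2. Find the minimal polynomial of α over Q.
m_α(x) = x^2 - x + 162

From 2α - 1 = √(-647), squaring gives (2α - 1)^2 = -647, i.e. 4α^2 - 4α + 1 = -647, so α^2 - α + (1 + 647)/4 = 0. Since -647 ≡ 1 (mod 4), (1 + 647)/4 = 162 ∈ Z. The polynomial x^2 - x + 162 has discriminant 1 - 4·(162) = -647, which is not a perfect square in Q (d = -647 is squarefree and ≠ 1), so x^2 - x + 162 is irreducible over Q. It is the minimal polynomial of α.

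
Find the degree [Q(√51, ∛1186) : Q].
[Q(√51, ∛1186) : Q] = 6

Let L = Q(√51, ∛1186). Since Q(√51) ⊂ L and [Q(√51):Q] = 2, the tower law gives 2 | [L:Q]. Likewise Q(∛1186) ⊂ L with [Q(∛1186):Q] = 3 (because 1186 is not a perfect cube), so 3 | [L:Q]. As gcd(2,3) = 1, [L:Q] is divisible by 6. Conversely L is generated over Q by √51 and ∛1186, so [L:Q] ≤ 2·3 = 6. Therefore [Q(√51, ∛1186) : Q] = 6.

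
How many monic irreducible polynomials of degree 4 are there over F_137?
There are 88064148 monic irreducible polynomials of degree 4 over F_137

Each element of F_{137^4} that lies in no proper subfield is a root of exactly one monic irreducible of degree 4 over F_137, and each such polynomial has 4 distinct roots in F_{137^4}. By Möbius inversion the count is N_137(4) = (1/4) Σ_{d|4} μ(4/d) · 137^d = (1/4)(μ(4)·137^1 + μ(2)·137^2 + μ(1)·137^4) = 352256592/4 = 88064148.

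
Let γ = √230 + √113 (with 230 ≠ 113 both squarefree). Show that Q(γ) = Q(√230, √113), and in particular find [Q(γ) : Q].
[Q(γ) : Q] = 4 (equivalently, Q(γ) = Q(√230, √113))

Obviously Q(γ) ⊆ Q(√230, √113), and [Q(√230, √113):Q] = 4 (since 230, 113 are distinct squarefree integers > 1 with 25990 not a perfect square). To show equality we compute the minimal polynomial of γ. From γ = √230 + √113: γ^2 = 230 + 2√(25990) + 113 = 343 + 2√(25990), so γ^2 - 343 = 2√(25990); squaring, (γ^2 - 343)^2 = 4·25990, i.e. γ^4 - 686γ^2 + 117649 - 103960 = 0, i.e. γ^4 - 686γ^2 + 13689 = 0. So γ is a root of x^4 - 686x^2 + 13689. This polynomial is irreducible over Q: it has no rational root (each ±√230 ± √113 is irrational), and any factorization into two quadratics over Q would force √(25990) ∈ Q (pairing opposite roots) or √230, √113 ∈ Q (other pairings), all impossible. Hence [Q(γ):Q] = 4 = [Q(√230, √113):Q], so Q(γ) = Q(√230, √113).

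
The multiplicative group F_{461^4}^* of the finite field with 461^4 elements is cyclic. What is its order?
|F_{461^4}^*| = 45165175440

F_{461^4} has 461^4 = 45165175441 elements; its multiplicative group consists of all nonzero elements, so |F_{461^4}^*| = 45165175441 - 1 = 45165175440. (It is cyclic since any finite subgroup of the multiplicative group of a field is cyclic.)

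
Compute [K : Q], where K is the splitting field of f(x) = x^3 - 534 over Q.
[K : Q] = 6

The roots of x^3 - 534 are ∛534, ω∛534, ω^2∛534 where ω = e^(2πi/3) is a primitive cube root of unity, so K = Q(∛534, ω). Now [Q(∛534):Q] = 3 (since 534 is not a perfect cube, x^3 - 534 is irreducible) and [Q(ω):Q] = 2. Both 2 and 3 divide [K:Q], and [K:Q] ≤ 3·2 = 6, so [K:Q] = 6. (Equivalently: Q(∛534) ⊂ R but ω ∉ R, so [K : Q(∛534)] = 2.)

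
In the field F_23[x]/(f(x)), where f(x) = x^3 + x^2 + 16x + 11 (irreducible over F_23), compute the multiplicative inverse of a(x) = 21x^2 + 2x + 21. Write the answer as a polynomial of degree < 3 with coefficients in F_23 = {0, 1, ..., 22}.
a(x)^(-1) ≡ 11x^2 + 16x + 14 (mod f(x))

Since f is irreducible over F_23, F_23[x]/(f) is a field and a(x) ≠ 0 has an inverse. Apply the extended Euclidean algorithm to f(x) and a(x) in F_23[x]: f(x) = (11x + 22)·a(x) + (17x + 9);  a(x) = (8x + 4)·(17x + 9) + (8). The last nonzero remainder is the constant 8 = gcd(f, a) in F_23. Back-substituting through the division chain expresses 8 = s(x)·a(x) + t(x)·f(x) with s(x) ≡ 19x^2 + 13x + 20 (mod f), so (19x^2 + 13x + 20)·a(x) ≡ 8 (mod f). Multiplying by 8^(-1) ≡ 3 in F_23 gives a(x)^(-1) ≡ 3·(19x^2 + 13x + 20) ≡ 11x^2 + 16x + 14 (mod f). Check: (21x^2 + 2x + 21)·(11x^2 + 16x + 14) = x^4 + 13x^3 + 5x^2 + 19x + 18 ≡ 1 (mod x^3 + x^2 + 16x + 11).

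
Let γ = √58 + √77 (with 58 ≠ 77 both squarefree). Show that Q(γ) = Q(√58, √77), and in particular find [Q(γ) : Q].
[Q(γ) : Q] = 4 (equivalently, Q(γ) = Q(√58, √77))

Obviously Q(γ) ⊆ Q(√58, √77), and [Q(√58, √77):Q] = 4 (since 58, 77 are distinct squarefree integers > 1 with 4466 not a perfect square). To show equality we compute the minimal polynomial of γ. From γ = √58 + √77: γ^2 = 58 + 2√(4466) + 77 = 135 + 2√(4466), so γ^2 - 135 = 2√(4466); squaring, (γ^2 - 135)^2 = 4·4466, i.e. γ^4 - 270γ^2 + 18225 - 17864 = 0, i.e. γ^4 - 270γ^2 + 361 = 0. So γ is a root of x^4 - 270x^2 + 361. This polynomial is irreducible over Q: it has no rational root (each ±√58 ± √77 is irrational), and any factorization into two quadratics over Q would force √(4466) ∈ Q (pairing opposite roots) or √58, √77 ∈ Q (other pairings), all impossible. Hence [Q(γ):Q] = 4 = [Q(√58, √77):Q], so Q(γ) = Q(√58, √77).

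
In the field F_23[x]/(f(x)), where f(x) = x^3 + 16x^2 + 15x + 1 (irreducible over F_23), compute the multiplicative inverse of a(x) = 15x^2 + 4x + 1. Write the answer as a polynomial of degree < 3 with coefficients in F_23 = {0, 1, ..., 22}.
a(x)^(-1) ≡ 17x^2 + 22x + 22 (mod f(x))

Since f is irreducible over F_23, F_23[x]/(f) is a field and a(x) ≠ 0 has an inverse. Apply the extended Euclidean algorithm to f(x) and a(x) in F_23[x]: f(x) = (20x + 8)·a(x) + (9x + 16);  a(x) = (17x + 6)·(9x + 16) + (20). The last nonzero remainder is the constant 20 = gcd(f, a) in F_23. Back-substituting through the division chain expresses 20 = s(x)·a(x) + t(x)·f(x) with s(x) ≡ 18x^2 + 3x + 3 (mod f), so (18x^2 + 3x + 3)·a(x) ≡ 20 (mod f). Multiplying by 20^(-1) ≡ 15 in F_23 gives a(x)^(-1) ≡ 15·(18x^2 + 3x + 3) ≡ 17x^2 + 22x + 22 (mod f). Check: (15x^2 + 4x + 1)·(17x^2 + 22x + 22) = 2x^4 + 7x^3 + 21x^2 + 18x + 22 ≡ 1 (mod x^3 + 16x^2 + 15x + 1).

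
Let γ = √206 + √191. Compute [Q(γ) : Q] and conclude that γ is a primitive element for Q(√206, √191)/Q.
[Q(γ) : Q] = 4 (equivalently, Q(γ) = Q(√206, √191))

Obviously Q(γ) ⊆ Q(√206, √191), and [Q(√206, √191):Q] = 4 (since 206, 191 are distinct squarefree integers > 1 with 39346 not a perfect square). To show equality we compute the minimal polynomial of γ. From γ = √206 + √191: γ^2 = 206 + 2√(39346) + 191 = 397 + 2√(39346), so γ^2 - 397 = 2√(39346); squaring, (γ^2 - 397)^2 = 4·39346, i.e. γ^4 - 794γ^2 + 157609 - 157384 = 0, i.e. γ^4 - 794γ^2 + 225 = 0. So γ is a root of x^4 - 794x^2 + 225. This polynomial is irreducible over Q: it has no rational root (each ±√206 ± √191 is irrational), and any factorization into two quadratics over Q would force √(39346) ∈ Q (pairing opposite roots) or √206, √191 ∈ Q (other pairings), all impossible. Hence [Q(γ):Q] = 4 = [Q(√206, √191):Q], so Q(γ) = Q(√206, √191).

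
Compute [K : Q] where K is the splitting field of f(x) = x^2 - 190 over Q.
[K : Q] = 2

f(x) = x^2 - 190 factors as (x - √190)(x + √190). The splitting field is K = Q(√190). Since 190 is squarefree and > 1, it is not a perfect square, so x^2 - 190 is irreducible over Q and [Q(√190) : Q] = 2. Hence [K : Q] = 2.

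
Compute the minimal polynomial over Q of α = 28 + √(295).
m_α(x) = x^2 - 56x + 489

From α - 28 = √(295), squaring gives (α - 28)^2 = 295, i.e. α^2 - 56α + 784 = 295, so α^2 - 56α + 489 = 0. The discriminant of x^2 - 56x + 489 is (-56)^2 - 4·(489) = 3136 - 1956 = 1180, and 4·(295) is not a perfect square in Q since 295 is squarefree and ≠ 1. Hence x^2 - 56x + 489 is irreducible over Q and is the minimal polynomial of α.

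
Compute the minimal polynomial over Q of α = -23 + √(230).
m_α(x) = x^2 + 46x + 299

From α + 23 = √(230), squaring gives (α + 23)^2 = 230, i.e. α^2 + 46α + 529 = 230, so α^2 + 46α + 299 = 0. The discriminant of x^2 + 46x + 299 is (46)^2 - 4·(299) = 2116 - 1196 = 920, and 4·(230) is not a perfect square in Q since 230 is squarefree and ≠ 1. Hence x^2 + 46x + 299 is irreducible over Q and is the minimal polynomial of α.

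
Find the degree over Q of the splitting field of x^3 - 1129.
[K : Q] = 6

The roots of x^3 - 1129 are ∛1129, ω∛1129, ω^2∛1129 where ω = e^(2πi/3) is a primitive cube root of unity, so K = Q(∛1129, ω). Now [Q(∛1129):Q] = 3 (since 1129 is not a perfect cube, x^3 - 1129 is irreducible) and [Q(ω):Q] = 2. Both 2 and 3 divide [K:Q], and [K:Q] ≤ 3·2 = 6, so [K:Q] = 6. (Equivalently: Q(∛1129) ⊂ R but ω ∉ R, so [K : Q(∛1129)] = 2.)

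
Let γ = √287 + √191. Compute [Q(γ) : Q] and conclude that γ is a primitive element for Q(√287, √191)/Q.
[Q(γ) : Q] = 4 (equivalently, Q(γ) = Q(√287, √191))

Obviously Q(γ) ⊆ Q(√287, √191), and [Q(√287, √191):Q] = 4 (since 287, 191 are distinct squarefree integers > 1 with 54817 not a perfect square). To show equality we compute the minimal polynomial of γ. From γ = √287 + √191: γ^2 = 287 + 2√(54817) + 191 = 478 + 2√(54817), so γ^2 - 478 = 2√(54817); squaring, (γ^2 - 478)^2 = 4·54817, i.e. γ^4 - 956γ^2 + 228484 - 219268 = 0, i.e. γ^4 - 956γ^2 + 9216 = 0. So γ is a root of x^4 - 956x^2 + 9216. This polynomial is irreducible over Q: it has no rational root (each ±√287 ± √191 is irrational), and any factorization into two quadratics over Q would force √(54817) ∈ Q (pairing opposite roots) or √287, √191 ∈ Q (other pairings), all impossible. Hence [Q(γ):Q] = 4 = [Q(√287, √191):Q], so Q(γ) = Q(√287, √191).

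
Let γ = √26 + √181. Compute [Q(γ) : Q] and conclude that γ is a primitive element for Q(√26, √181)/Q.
[Q(γ) : Q] = 4 (equivalently, Q(γ) = Q(√26, √181))

Obviously Q(γ) ⊆ Q(√26, √181), and [Q(√26, √181):Q] = 4 (since 26, 181 are distinct squarefree integers > 1 with 4706 not a perfect square). To show equality we compute the minimal polynomial of γ. From γ = √26 + √181: γ^2 = 26 + 2√(4706) + 181 = 207 + 2√(4706), so γ^2 - 207 = 2√(4706); squaring, (γ^2 - 207)^2 = 4·4706, i.e. γ^4 - 414γ^2 + 42849 - 18824 = 0, i.e. γ^4 - 414γ^2 + 24025 = 0. So γ is a root of x^4 - 414x^2 + 24025. This polynomial is irreducible over Q: it has no rational root (each ±√26 ± √181 is irrational), and any factorization into two quadratics over Q would force √(4706) ∈ Q (pairing opposite roots) or √26, √181 ∈ Q (other pairings), all impossible. Hence [Q(γ):Q] = 4 = [Q(√26, √181):Q], so Q(γ) = Q(√26, √181).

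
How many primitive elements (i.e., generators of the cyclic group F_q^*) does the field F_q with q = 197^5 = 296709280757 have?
There are φ(296709280756) = 126785736000 primitive elements

F_q^* is cyclic of order q - 1 = 296709280756. A cyclic group of order m has exactly φ(m) generators. Here m = 296709280756 = 2^2 · 7^2 · 661 · 991 · 2311, so the number of primitive elements is φ(296709280756) = 126785736000.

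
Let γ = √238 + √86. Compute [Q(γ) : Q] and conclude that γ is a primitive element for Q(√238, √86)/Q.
[Q(γ) : Q] = 4 (equivalently, Q(γ) = Q(√238, √86))

Obviously Q(γ) ⊆ Q(√238, √86), and [Q(√238, √86):Q] = 4 (since 238, 86 are distinct squarefree integers > 1 with 20468 not a perfect square). To show equality we compute the minimal polynomial of γ. From γ = √238 + √86: γ^2 = 238 + 2√(20468) + 86 = 324 + 2√(20468), so γ^2 - 324 = 2√(20468); squaring, (γ^2 - 324)^2 = 4·20468, i.e. γ^4 - 648γ^2 + 104976 - 81872 = 0, i.e. γ^4 - 648γ^2 + 23104 = 0. So γ is a root of x^4 - 648x^2 + 23104. This polynomial is irreducible over Q: it has no rational root (each ±√238 ± √86 is irrational), and any factorization into two quadratics over Q would force √(20468) ∈ Q (pairing opposite roots) or √238, √86 ∈ Q (other pairings), all impossible. Hence [Q(γ):Q] = 4 = [Q(√238, √86):Q], so Q(γ) = Q(√238, √86).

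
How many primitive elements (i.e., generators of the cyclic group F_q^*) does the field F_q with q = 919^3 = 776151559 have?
There are φ(776151558) = 181398528 primitive elements

F_q^* is cyclic of order q - 1 = 776151558. A cyclic group of order m has exactly φ(m) generators. Here m = 776151558 = 2 · 3^4 · 7 · 13 · 17 · 19 · 163, so the number of primitive elements is φ(776151558) = 181398528.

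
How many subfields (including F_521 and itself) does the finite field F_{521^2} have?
F_{521^2} has 2 subfields

The subfields of F_{p^n} are exactly the fields F_{p^d} for d | n (each is the fixed field of the unique index-d subgroup of Gal(F_{p^n}/F_p) ≅ Z/nZ). The divisors of n = 2 are {1, 2}, giving 2 subfields: F_{521^1}, F_{521^2}.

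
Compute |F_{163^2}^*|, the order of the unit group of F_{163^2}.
|F_{163^2}^*| = 26568

F_{163^2} has 163^2 = 26569 elements; its multiplicative group consists of all nonzero elements, so |F_{163^2}^*| = 26569 - 1 = 26568. (It is cyclic since any finite subgroup of the multiplicative group of a field is cyclic.)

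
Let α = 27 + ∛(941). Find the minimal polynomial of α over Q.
m_α(x) = x^3 - 81x^2 + 2187x - 20624

Set β = α - 27 = ∛(941), so β^3 = 941. Then (α - 27)^3 - 941 = 0, i.e. α is a root of g(x) = (x - 27)^3 - 941 = x^3 - 81x^2 + 2187x - 20624. Since g(x) = h(x - 27) where h(x) = x^3 - 941, and h is irreducible over Q (because 941 is not a perfect cube, so h has no rational root, and a monic cubic with no rational root is irreducible), g is also irreducible (irreducibility is preserved under the substitution x → x - 27). Hence m_α(x) = x^3 - 81x^2 + 2187x - 20624.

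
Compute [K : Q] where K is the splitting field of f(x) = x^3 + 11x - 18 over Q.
[K : Q] = 6

By the rational root test, any rational root of the monic integer polynomial f(x) = x^3 + 11x - 18 must be an integer dividing the constant term -18, i.e. one of ±{1, 2, 3, 6, 9, 18}. Evaluating: f(1) = -6, f(-1) = -30, f(2) = 12, f(-2) = -48, f(3) = 42, f(-3) = -78, f(6) = 264, f(-6) = -300, f(9) = 810, f(-9) = -846, f(18) = 6012, f(-18) = -6048; none is 0, so f has no rational root and is therefore irreducible over Q (a cubic with no linear factor over a field is irreducible). For an irreducible cubic, the Galois group is A_3 or S_3 according as the discriminant disc(f) = -4a^3 - 27b^2 = -4·(11)^3 - 27·(-18)^2 = -14072 is or is not a square in Q. Here disc(f) = -14072 is not a perfect square in Q, so the Galois group of f over Q is not contained in A_3 and must be all of S_3. The splitting field has degree |S_3| = 6 over Q, so [K : Q] = 6.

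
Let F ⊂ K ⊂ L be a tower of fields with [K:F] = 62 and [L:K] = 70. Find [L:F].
[L:F] = 4340

The tower law says that for any tower of field extensions F ⊂ K ⊂ L with finite degrees, [L:F] = [L:K] · [K:F]. Here this gives [L:F] = 70 · 62 = 4340.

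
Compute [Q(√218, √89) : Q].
[Q(√218, √89) : Q] = 4

[Q(√218):Q] = 2 (min poly x^2 - 218, irreducible since 218 is squarefree > 1). For the top step, suppose √89 ∈ Q(√218), say √89 = c + d√218 with c, d ∈ Q. Squaring: 89 = c^2 + 218d^2 + 2cd√218. Since √218 ∉ Q this forces 2cd = 0. If d = 0 then √89 = c ∈ Q, contradicting 89 squarefree > 1. If c = 0 then 89 = 218d^2, so 218·89 = (218d)^2 is a perfect square in Q — but 218·89 = 19402 is not a perfect square (since 218 and 89 are distinct squarefree integers). Contradiction. Hence √89 ∉ Q(√218), so x^2 - 89 stays irreducible over Q(√218) and [Q(√218, √89) : Q(√218)] = 2. By the tower law, [Q(√218, √89) : Q] = 2 · 2 = 4.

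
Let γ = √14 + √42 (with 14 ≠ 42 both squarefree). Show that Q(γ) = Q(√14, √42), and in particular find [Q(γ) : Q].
[Q(γ) : Q] = 4 (equivalently, Q(γ) = Q(√14, √42))

Obviously Q(γ) ⊆ Q(√14, √42), and [Q(√14, √42):Q] = 4 (since 14, 42 are distinct squarefree integers > 1 with 588 not a perfect square). To show equality we compute the minimal polynomial of γ. From γ = √14 + √42: γ^2 = 14 + 2√(588) + 42 = 56 + 2√(588), so γ^2 - 56 = 2√(588); squaring, (γ^2 - 56)^2 = 4·588, i.e. γ^4 - 112γ^2 + 3136 - 2352 = 0, i.e. γ^4 - 112γ^2 + 784 = 0. So γ is a root of x^4 - 112x^2 + 784. This polynomial is irreducible over Q: it has no rational root (each ±√14 ± √42 is irrational), and any factorization into two quadratics over Q would force √(588) ∈ Q (pairing opposite roots) or √14, √42 ∈ Q (other pairings), all impossible. Hence [Q(γ):Q] = 4 = [Q(√14, √42):Q], so Q(γ) = Q(√14, √42).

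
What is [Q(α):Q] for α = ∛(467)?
[Q(α):Q] = 3

The minimal polynomial of α is x^3 - 467, irreducible over Q since 467 is not a perfect cube (so x^3 - 467 has no rational root). Hence [Q(α):Q] = deg(m_α) = 3.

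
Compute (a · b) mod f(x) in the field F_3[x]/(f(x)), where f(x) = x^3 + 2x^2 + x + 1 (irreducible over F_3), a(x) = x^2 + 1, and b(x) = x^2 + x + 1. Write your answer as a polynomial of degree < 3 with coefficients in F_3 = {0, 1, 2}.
a · b ≡ x + 2 (mod f(x))

Multiply in F_3[x]: a(x)·b(x) = (x^2 + 1)·(x^2 + x + 1) = x^4 + x^3 + 2x^2 + x + 1. This has degree ≥ 3, so divide by f(x) over F_3: x^4 + x^3 + 2x^2 + x + 1 = (x + 2)·(x^3 + 2x^2 + x + 1) + (x + 2). Hence a·b ≡ x + 2 (mod f). (F_3[x]/(f) is a field with 3^3 = 27 elements since f is irreducible of degree 3.)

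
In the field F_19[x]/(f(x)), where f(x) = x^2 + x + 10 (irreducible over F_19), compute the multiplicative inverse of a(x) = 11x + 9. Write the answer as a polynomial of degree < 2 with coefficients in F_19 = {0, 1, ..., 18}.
a(x)^(-1) ≡ 6x + 8 (mod f(x))

Since f is irreducible over F_19, F_19[x]/(f) is a field and a(x) ≠ 0 has an inverse. Apply the extended Euclidean algorithm to f(x) and a(x) in F_19[x]: f(x) = (7x + 3)·a(x) + (2). The last nonzero remainder is the constant 2 = gcd(f, a) in F_19. Back-substituting through the division chain expresses 2 = s(x)·a(x) + t(x)·f(x) with s(x) ≡ 12x + 16 (mod f), so (12x + 16)·a(x) ≡ 2 (mod f). Multiplying by 2^(-1) ≡ 10 in F_19 gives a(x)^(-1) ≡ 10·(12x + 16) ≡ 6x + 8 (mod f). Check: (11x + 9)·(6x + 8) = 9x^2 + 9x + 15 ≡ 1 (mod x^2 + x + 10).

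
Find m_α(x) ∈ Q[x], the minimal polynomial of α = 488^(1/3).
m_α(x) = x^3 - 488

α satisfies α^3 = 488, so x^3 - 488 annihilates α. By the rational root test, a rational root p/q (in lowest terms) of x^3 - 488 would satisfy p^3 = 488 q^3, forcing q = 1 and p^3 = 488; but 488 is not a perfect cube, contradiction. A monic cubic over Q with no rational root is irreducible (any nontrivial factorization would include a linear factor). Hence x^3 - 488 is the minimal polynomial of α, and in particular [Q(α):Q] = 3.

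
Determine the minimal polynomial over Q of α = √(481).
m_α(x) = x^2 - 481

α satisfies α^2 - 481 = 0, so x^2 - 481 annihilates α. Since d = 481 is squarefree and ≠ 1, it is not a perfect square in Q, so x^2 - 481 has no rational root and is therefore irreducible over Q (a degree-2 polynomial over a field is irreducible iff it has no root). Hence m_α(x) = x^2 - 481.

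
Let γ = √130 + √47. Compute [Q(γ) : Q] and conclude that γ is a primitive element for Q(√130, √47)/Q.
[Q(γ) : Q] = 4 (equivalently, Q(γ) = Q(√130, √47))

Obviously Q(γ) ⊆ Q(√130, √47), and [Q(√130, √47):Q] = 4 (since 130, 47 are distinct squarefree integers > 1 with 6110 not a perfect square). To show equality we compute the minimal polynomial of γ. From γ = √130 + √47: γ^2 = 130 + 2√(6110) + 47 = 177 + 2√(6110), so γ^2 - 177 = 2√(6110); squaring, (γ^2 - 177)^2 = 4·6110, i.e. γ^4 - 354γ^2 + 31329 - 24440 = 0, i.e. γ^4 - 354γ^2 + 6889 = 0. So γ is a root of x^4 - 354x^2 + 6889. This polynomial is irreducible over Q: it has no rational root (each ±√130 ± √47 is irrational), and any factorization into two quadratics over Q would force √(6110) ∈ Q (pairing opposite roots) or √130, √47 ∈ Q (other pairings), all impossible. Hence [Q(γ):Q] = 4 = [Q(√130, √47):Q], so Q(γ) = Q(√130, √47).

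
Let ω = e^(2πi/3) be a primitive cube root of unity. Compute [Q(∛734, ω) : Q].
[Q(∛734, ω) : Q] = 6

[Q(∛734):Q] = 3 (min poly x^3 - 734, irreducible since 734 is not a perfect cube). [Q(ω):Q] = 2 (min poly x^2 + x + 1). Since Q(∛734) ⊂ R and ω ∉ R, we have ω ∉ Q(∛734), so x^2 + x + 1 remains irreducible over Q(∛734) and [Q(∛734, ω) : Q(∛734)] = 2. By the tower law, [Q(∛734, ω) : Q] = 3 · 2 = 6. (In fact Q(∛734, ω) is the splitting field of x^3 - 734 over Q.)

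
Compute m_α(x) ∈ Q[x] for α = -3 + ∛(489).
m_α(x) = x^3 + 9x^2 + 27x - 462

Set β = α + 3 = ∛(489), so β^3 = 489. Then (α + 3)^3 - 489 = 0, i.e. α is a root of g(x) = (x + 3)^3 - 489 = x^3 + 9x^2 + 27x - 462. Since g(x) = h(x + 3) where h(x) = x^3 - 489, and h is irreducible over Q (because 489 is not a perfect cube, so h has no rational root, and a monic cubic with no rational root is irreducible), g is also irreducible (irreducibility is preserved under the substitution x → x + 3). Hence m_α(x) = x^3 + 9x^2 + 27x - 462.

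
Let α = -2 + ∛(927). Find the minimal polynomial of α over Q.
m_α(x) = x^3 + 6x^2 + 12x - 919

Set β = α + 2 = ∛(927), so β^3 = 927. Then (α + 2)^3 - 927 = 0, i.e. α is a root of g(x) = (x + 2)^3 - 927 = x^3 + 6x^2 + 12x - 919. Since g(x) = h(x + 2) where h(x) = x^3 - 927, and h is irreducible over Q (because 927 is not a perfect cube, so h has no rational root, and a monic cubic with no rational root is irreducible), g is also irreducible (irreducibility is preserved under the substitution x → x + 2). Hence m_α(x) = x^3 + 6x^2 + 12x - 919.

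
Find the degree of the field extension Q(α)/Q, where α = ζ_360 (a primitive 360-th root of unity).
[Q(α):Q] = 96

The minimal polynomial of ζ_360 over Q is the 360-th cyclotomic polynomial Φ_360(x), which is irreducible over Q and has degree φ(360) = 96. Hence [Q(α):Q] = φ(360) = 96.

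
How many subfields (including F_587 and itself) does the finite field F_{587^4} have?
F_{587^4} has 3 subfields

The subfields of F_{p^n} are exactly the fields F_{p^d} for d | n (each is the fixed field of the unique index-d subgroup of Gal(F_{p^n}/F_p) ≅ Z/nZ). The divisors of n = 4 are {1, 2, 4}, giving 3 subfields: F_{587^1}, F_{587^2}, F_{587^4}.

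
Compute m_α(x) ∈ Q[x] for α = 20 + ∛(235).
m_α(x) = x^3 - 60x^2 + 1200x - 8235

Set β = α - 20 = ∛(235), so β^3 = 235. Then (α - 20)^3 - 235 = 0, i.e. α is a root of g(x) = (x - 20)^3 - 235 = x^3 - 60x^2 + 1200x - 8235. Since g(x) = h(x - 20) where h(x) = x^3 - 235, and h is irreducible over Q (because 235 is not a perfect cube, so h has no rational root, and a monic cubic with no rational root is irreducible), g is also irreducible (irreducibility is preserved under the substitution x → x - 20). Hence m_α(x) = x^3 - 60x^2 + 1200x - 8235.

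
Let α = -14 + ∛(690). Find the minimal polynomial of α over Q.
m_α(x) = x^3 + 42x^2 + 588x + 2054

Set β = α + 14 = ∛(690), so β^3 = 690. Then (α + 14)^3 - 690 = 0, i.e. α is a root of g(x) = (x + 14)^3 - 690 = x^3 + 42x^2 + 588x + 2054. Since g(x) = h(x + 14) where h(x) = x^3 - 690, and h is irreducible over Q (because 690 is not a perfect cube, so h has no rational root, and a monic cubic with no rational root is irreducible), g is also irreducible (irreducibility is preserved under the substitution x → x + 14). Hence m_α(x) = x^3 + 42x^2 + 588x + 2054.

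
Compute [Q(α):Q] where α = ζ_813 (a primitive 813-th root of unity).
[Q(α):Q] = 540

The minimal polynomial of ζ_813 over Q is the 813-th cyclotomic polynomial Φ_813(x), which is irreducible over Q and has degree φ(813) = 540. Hence [Q(α):Q] = φ(813) = 540.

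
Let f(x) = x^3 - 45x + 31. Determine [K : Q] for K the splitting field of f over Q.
[K : Q] = 6

By the rational root test, any rational root of the monic integer polynomial f(x) = x^3 - 45x + 31 must be an integer dividing the constant term 31, i.e. one of ±{1, 31}. Evaluating: f(1) = -13, f(-1) = 75, f(31) = 28427, f(-31) = -28365; none is 0, so f has no rational root and is therefore irreducible over Q (a cubic with no linear factor over a field is irreducible). For an irreducible cubic, the Galois group is A_3 or S_3 according as the discriminant disc(f) = -4a^3 - 27b^2 = -4·(-45)^3 - 27·(31)^2 = 338553 is or is not a square in Q. Here disc(f) = 338553 is not a perfect square in Q, so the Galois group of f over Q is not contained in A_3 and must be all of S_3. The splitting field has degree |S_3| = 6 over Q, so [K : Q] = 6.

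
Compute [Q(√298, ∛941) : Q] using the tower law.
[Q(√298, ∛941) : Q] = 6

Let L = Q(√298, ∛941). Since Q(√298) ⊂ L and [Q(√298):Q] = 2, the tower law gives 2 | [L:Q]. Likewise Q(∛941) ⊂ L with [Q(∛941):Q] = 3 (because 941 is not a perfect cube), so 3 | [L:Q]. As gcd(2,3) = 1, [L:Q] is divisible by 6. Conversely L is generated over Q by √298 and ∛941, so [L:Q] ≤ 2·3 = 6. Therefore [Q(√298, ∛941) : Q] = 6.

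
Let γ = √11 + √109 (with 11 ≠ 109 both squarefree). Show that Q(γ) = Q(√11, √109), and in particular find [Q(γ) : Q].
[Q(γ) : Q] = 4 (equivalently, Q(γ) = Q(√11, √109))

Obviously Q(γ) ⊆ Q(√11, √109), and [Q(√11, √109):Q] = 4 (since 11, 109 are distinct squarefree integers > 1 with 1199 not a perfect square). To show equality we compute the minimal polynomial of γ. From γ = √11 + √109: γ^2 = 11 + 2√(1199) + 109 = 120 + 2√(1199), so γ^2 - 120 = 2√(1199); squaring, (γ^2 - 120)^2 = 4·1199, i.e. γ^4 - 240γ^2 + 14400 - 4796 = 0, i.e. γ^4 - 240γ^2 + 9604 = 0. So γ is a root of x^4 - 240x^2 + 9604. This polynomial is irreducible over Q: it has no rational root (each ±√11 ± √109 is irrational), and any factorization into two quadratics over Q would force √(1199) ∈ Q (pairing opposite roots) or √11, √109 ∈ Q (other pairings), all impossible. Hence [Q(γ):Q] = 4 = [Q(√11, √109):Q], so Q(γ) = Q(√11, √109).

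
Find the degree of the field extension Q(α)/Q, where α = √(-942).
[Q(α):Q] = 2

[Q(α):Q] equals the degree of the minimal polynomial of α. Here α^2 = -942 and x^2 + 942 is irreducible (d = -942 is squarefree, ≠ 1, hence not a square), so deg(m_α) = 2. Thus [Q(α):Q] = 2.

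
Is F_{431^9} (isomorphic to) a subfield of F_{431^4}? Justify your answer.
No: F_{431^9} is not a subfield of F_{431^4}

F_{p^m} embeds in F_{p^n} iff m | n. Here 9 ∤ 4 (since 4 = 0·9 + 4 with remainder 4 ≠ 0), so F_{431^9} is not a subfield of F_{431^4}. Equivalently: if it were, the tower law would give 9 = [F_{431^9}:F_431] dividing [F_{431^4}:F_431] = 4, contradiction.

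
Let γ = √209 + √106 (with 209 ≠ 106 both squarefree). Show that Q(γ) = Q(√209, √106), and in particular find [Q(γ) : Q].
[Q(γ) : Q] = 4 (equivalently, Q(γ) = Q(√209, √106))

Obviously Q(γ) ⊆ Q(√209, √106), and [Q(√209, √106):Q] = 4 (since 209, 106 are distinct squarefree integers > 1 with 22154 not a perfect square). To show equality we compute the minimal polynomial of γ. From γ = √209 + √106: γ^2 = 209 + 2√(22154) + 106 = 315 + 2√(22154), so γ^2 - 315 = 2√(22154); squaring, (γ^2 - 315)^2 = 4·22154, i.e. γ^4 - 630γ^2 + 99225 - 88616 = 0, i.e. γ^4 - 630γ^2 + 10609 = 0. So γ is a root of x^4 - 630x^2 + 10609. This polynomial is irreducible over Q: it has no rational root (each ±√209 ± √106 is irrational), and any factorization into two quadratics over Q would force √(22154) ∈ Q (pairing opposite roots) or √209, √106 ∈ Q (other pairings), all impossible. Hence [Q(γ):Q] = 4 = [Q(√209, √106):Q], so Q(γ) = Q(√209, √106).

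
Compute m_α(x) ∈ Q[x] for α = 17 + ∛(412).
m_α(x) = x^3 - 51x^2 + 867x - 5325

Set β = α - 17 = ∛(412), so β^3 = 412. Then (α - 17)^3 - 412 = 0, i.e. α is a root of g(x) = (x - 17)^3 - 412 = x^3 - 51x^2 + 867x - 5325. Since g(x) = h(x - 17) where h(x) = x^3 - 412, and h is irreducible over Q (because 412 is not a perfect cube, so h has no rational root, and a monic cubic with no rational root is irreducible), g is also irreducible (irreducibility is preserved under the substitution x → x - 17). Hence m_α(x) = x^3 - 51x^2 + 867x - 5325.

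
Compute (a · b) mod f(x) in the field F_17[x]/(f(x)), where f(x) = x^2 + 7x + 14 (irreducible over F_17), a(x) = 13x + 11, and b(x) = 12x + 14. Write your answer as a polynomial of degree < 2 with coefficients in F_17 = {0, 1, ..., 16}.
a · b ≡ 4x + 10 (mod f(x))

Multiply in F_17[x]: a(x)·b(x) = (13x + 11)·(12x + 14) = 3x^2 + 8x + 1. This has degree ≥ 2, so divide by f(x) over F_17: 3x^2 + 8x + 1 = (3)·(x^2 + 7x + 14) + (4x + 10). Hence a·b ≡ 4x + 10 (mod f). (F_17[x]/(f) is a field with 17^2 = 289 elements since f is irreducible of degree 2.)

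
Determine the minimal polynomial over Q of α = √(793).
m_α(x) = x^2 - 793

α satisfies α^2 - 793 = 0, so x^2 - 793 annihilates α. Since d = 793 is squarefree and ≠ 1, it is not a perfect square in Q, so x^2 - 793 has no rational root and is therefore irreducible over Q (a degree-2 polynomial over a field is irreducible iff it has no root). Hence m_α(x) = x^2 - 793.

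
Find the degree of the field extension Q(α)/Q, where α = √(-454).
[Q(α):Q] = 2

[Q(α):Q] equals the degree of the minimal polynomial of α. Here α^2 = -454 and x^2 + 454 is irreducible (d = -454 is squarefree, ≠ 1, hence not a square), so deg(m_α) = 2. Thus [Q(α):Q] = 2.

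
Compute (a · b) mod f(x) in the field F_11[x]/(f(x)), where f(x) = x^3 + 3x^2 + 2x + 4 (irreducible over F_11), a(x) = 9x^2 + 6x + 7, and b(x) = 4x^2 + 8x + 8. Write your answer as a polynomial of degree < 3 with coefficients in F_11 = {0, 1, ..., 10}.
a · b ≡ 2x^2 + 6x + 5 (mod f(x))

Multiply in F_11[x]: a(x)·b(x) = (9x^2 + 6x + 7)·(4x^2 + 8x + 8) = 3x^4 + 8x^3 + 5x^2 + 5x + 1. This has degree ≥ 3, so divide by f(x) over F_11: 3x^4 + 8x^3 + 5x^2 + 5x + 1 = (3x + 10)·(x^3 + 3x^2 + 2x + 4) + (2x^2 + 6x + 5). Hence a·b ≡ 2x^2 + 6x + 5 (mod f). (F_11[x]/(f) is a field with 11^3 = 1331 elements since f is irreducible of degree 3.)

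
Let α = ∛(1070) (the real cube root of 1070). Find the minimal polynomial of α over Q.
m_α(x) = x^3 - 1070

α satisfies α^3 = 1070, so x^3 - 1070 annihilates α. By the rational root test, a rational root p/q (in lowest terms) of x^3 - 1070 would satisfy p^3 = 1070 q^3, forcing q = 1 and p^3 = 1070; but 1070 is not a perfect cube, contradiction. A monic cubic over Q with no rational root is irreducible (any nontrivial factorization would include a linear factor). Hence x^3 - 1070 is the minimal polynomial of α, and in particular [Q(α):Q] = 3.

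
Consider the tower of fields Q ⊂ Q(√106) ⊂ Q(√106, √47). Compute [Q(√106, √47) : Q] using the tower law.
[Q(√106, √47) : Q] = 4

[Q(√106):Q] = 2 (min poly x^2 - 106, irreducible since 106 is squarefree > 1). For the top step, suppose √47 ∈ Q(√106), say √47 = c + d√106 with c, d ∈ Q. Squaring: 47 = c^2 + 106d^2 + 2cd√106. Since √106 ∉ Q this forces 2cd = 0. If d = 0 then √47 = c ∈ Q, contradicting 47 squarefree > 1. If c = 0 then 47 = 106d^2, so 106·47 = (106d)^2 is a perfect square in Q — but 106·47 = 4982 is not a perfect square (since 106 and 47 are distinct squarefree integers). Contradiction. Hence √47 ∉ Q(√106), so x^2 - 47 stays irreducible over Q(√106) and [Q(√106, √47) : Q(√106)] = 2. By the tower law, [Q(√106, √47) : Q] = 2 · 2 = 4.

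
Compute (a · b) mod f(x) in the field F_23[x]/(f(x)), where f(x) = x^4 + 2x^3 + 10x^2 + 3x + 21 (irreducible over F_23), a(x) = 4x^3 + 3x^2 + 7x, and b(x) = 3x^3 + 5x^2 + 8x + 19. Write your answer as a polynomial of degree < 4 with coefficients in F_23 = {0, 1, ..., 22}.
a · b ≡ 12x^3 + 6x^2 + 7x + 14 (mod f(x))

Multiply in F_23[x]: a(x)·b(x) = (4x^3 + 3x^2 + 7x)·(3x^3 + 5x^2 + 8x + 19) = 12x^6 + 6x^5 + 22x^4 + 20x^3 + 21x^2 + 18x. This has degree ≥ 4, so divide by f(x) over F_23: 12x^6 + 6x^5 + 22x^4 + 20x^3 + 21x^2 + 18x = (12x^2 + 5x + 7)·(x^4 + 2x^3 + 10x^2 + 3x + 21) + (12x^3 + 6x^2 + 7x + 14). Hence a·b ≡ 12x^3 + 6x^2 + 7x + 14 (mod f). (F_23[x]/(f) is a field with 23^4 = 279841 elements since f is irreducible of degree 4.)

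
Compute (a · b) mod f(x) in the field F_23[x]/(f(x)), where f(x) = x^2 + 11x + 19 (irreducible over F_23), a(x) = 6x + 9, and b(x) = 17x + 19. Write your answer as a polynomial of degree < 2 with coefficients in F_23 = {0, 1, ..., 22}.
a · b ≡ 19x + 4 (mod f(x))

Multiply in F_23[x]: a(x)·b(x) = (6x + 9)·(17x + 19) = 10x^2 + 14x + 10. This has degree ≥ 2, so divide by f(x) over F_23: 10x^2 + 14x + 10 = (10)·(x^2 + 11x + 19) + (19x + 4). Hence a·b ≡ 19x + 4 (mod f). (F_23[x]/(f) is a field with 23^2 = 529 elements since f is irreducible of degree 2.)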